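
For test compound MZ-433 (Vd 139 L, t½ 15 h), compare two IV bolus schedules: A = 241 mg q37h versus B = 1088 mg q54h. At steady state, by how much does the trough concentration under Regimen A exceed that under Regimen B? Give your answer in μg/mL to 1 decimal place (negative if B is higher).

Regimen A: f = (1/2)^(37/15) ≈ 0.1809; Cmin,ss = (241/139)·f/(1−f) ≈ 0.383 μg/mL.
Regimen B: f = (1/2)^(54/15) ≈ 0.0825; Cmin,ss = (1088/139)·f/(1−f) ≈ 0.704 μg/mL.
Difference ≈ 0.383 − 0.704 ≈ -0.321 μg/mL.

-0.3 μg/mL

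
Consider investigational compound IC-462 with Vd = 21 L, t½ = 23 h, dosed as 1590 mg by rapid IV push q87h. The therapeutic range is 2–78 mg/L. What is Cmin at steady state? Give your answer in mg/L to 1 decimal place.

τ/t½ = 87/23 ≈ 3.7826, so fraction remaining f = (1/2)^(87/23) ≈ 0.0727.
Each bolus raises the concentration by D/Vd = 1590/21 ≈ 75.714 mg/L.
Steady-state trough Cmin,ss = C₀·f/(1−f) ≈ 75.714 × 0.0727/0.9273 ≈ 5.936 mg/L.
Trough 5.9 mg/L vs MEC 2 mg/L: adequate.

5.9 mg/L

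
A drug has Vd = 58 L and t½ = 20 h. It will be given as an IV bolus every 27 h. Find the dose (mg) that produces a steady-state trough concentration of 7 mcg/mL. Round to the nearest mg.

629 mg

τ/t½ = 27/20 ≈ 1.35, so f = (1/2)^(27/20) ≈ 0.392292.
Cmin,ss = (D/Vd)·f/(1−f), so D = Cmin,ss·Vd·(1−f)/f.
D = 7 × 58 × (1−f)/f ≈ 7 × 58 × 1.54912 ≈ 628.94 mg.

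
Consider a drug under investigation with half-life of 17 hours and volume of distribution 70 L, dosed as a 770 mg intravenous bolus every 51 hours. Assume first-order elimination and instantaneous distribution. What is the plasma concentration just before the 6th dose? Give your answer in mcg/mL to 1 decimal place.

f = (1/2)^(τ/t½) = (1/2)^(51/17) ≈ 0.1250.
C₀ = D/Vd = 770/70 ≈ 11.000 mcg/mL.
Before the 6th dose, 5 doses have been given. Superposition: Cmin = C₀·(f + f² + … + f^5).
≈ 11.000 × (0.1250 + 0.0156 + 0.0020 + 0.0002 + 0.0000) ≈ 11.000 × 0.1428 ≈ 1.571 mcg/mL.

1.6 mcg/mL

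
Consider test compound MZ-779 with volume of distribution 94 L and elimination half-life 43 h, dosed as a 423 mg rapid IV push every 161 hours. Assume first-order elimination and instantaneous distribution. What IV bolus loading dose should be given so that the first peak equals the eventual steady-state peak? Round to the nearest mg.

f = (1/2)^(161/43) ≈ 0.074626; accumulation ratio R = 1/(1−f) ≈ 1.08064.
Loading dose to hit Cmax,ss on first dose: D_load = D_maint·R ≈ 423 × 1.08064 ≈ 457.11 mg.

457 mg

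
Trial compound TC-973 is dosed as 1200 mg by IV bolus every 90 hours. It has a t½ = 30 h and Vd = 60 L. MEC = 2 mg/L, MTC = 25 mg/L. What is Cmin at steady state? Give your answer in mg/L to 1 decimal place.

2.9 mg/L

The dosing interval is 3 half-lives, so f = 2^(−3) = 0.125.
At steady state, R = 1/(1 − 0.125) = 8/7.
Single-dose peak C₀ = D/Vd = 1200/60 = 20 mg/L.
Steady-state peak Cmax,ss = C₀·R = 20 × 8/7 ≈ 22.857 mg/L.
Steady-state trough Cmin,ss = Cmax,ss·f ≈ 22.857 × 0.125 ≈ 2.857 mg/L.
Trough 2.9 mg/L vs MEC 2 mg/L: adequate.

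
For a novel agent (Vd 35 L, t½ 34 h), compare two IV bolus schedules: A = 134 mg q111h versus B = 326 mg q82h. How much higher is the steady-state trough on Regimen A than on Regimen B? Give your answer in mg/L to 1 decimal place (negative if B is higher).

-1.7 mg/L

Regimen A: f = (1/2)^(111/34) ≈ 0.1040; Cmin,ss = (134/35)·f/(1−f) ≈ 0.444 mg/L.
Regimen B: f = (1/2)^(82/34) ≈ 0.1879; Cmin,ss = (326/35)·f/(1−f) ≈ 2.155 mg/L.
Difference ≈ 0.444 − 2.155 ≈ -1.711 mg/L.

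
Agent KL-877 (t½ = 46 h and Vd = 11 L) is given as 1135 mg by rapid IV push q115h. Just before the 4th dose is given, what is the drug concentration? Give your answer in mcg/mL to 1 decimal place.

22.0 mcg/mL

f = (1/2)^(τ/t½) = (1/2)^(115/46) ≈ 0.1768.
C₀ = D/Vd = 1135/11 ≈ 103.182 mcg/mL.
Before the 4th dose, 3 doses have been given. Superposition: Cmin = C₀·(f + f² + … + f^3).
≈ 103.182 × (0.1768 + 0.0313 + 0.0055) ≈ 103.182 × 0.2136 ≈ 22.040 mcg/mL.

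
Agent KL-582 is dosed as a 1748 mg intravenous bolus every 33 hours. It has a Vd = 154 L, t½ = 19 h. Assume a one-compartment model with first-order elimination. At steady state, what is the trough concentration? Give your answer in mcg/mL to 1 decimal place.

4.9 mcg/mL

τ/t½ = 33/19 ≈ 1.7368, so fraction remaining f = (1/2)^(33/19) ≈ 0.3000.
Each bolus raises the concentration by D/Vd = 1748/154 ≈ 11.351 mcg/mL.
Steady-state trough Cmin,ss = C₀·f/(1−f) ≈ 11.351 × 0.3000/0.7000 ≈ 4.865 mcg/mL.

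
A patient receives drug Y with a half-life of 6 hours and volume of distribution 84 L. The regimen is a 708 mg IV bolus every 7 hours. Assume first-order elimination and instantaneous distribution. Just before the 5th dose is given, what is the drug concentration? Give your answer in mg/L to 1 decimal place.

6.5 mg/L

f = (1/2)^(τ/t½) = (1/2)^(7/6) ≈ 0.4454.
C₀ = D/Vd = 708/84 ≈ 8.429 mg/L.
Before the 5th dose, 4 doses have been given. Superposition: Cmin = C₀·(f + f² + … + f^4).
≈ 8.429 × (0.4454 + 0.1984 + 0.0884 + 0.0394) ≈ 8.429 × 0.7716 ≈ 6.504 mg/L.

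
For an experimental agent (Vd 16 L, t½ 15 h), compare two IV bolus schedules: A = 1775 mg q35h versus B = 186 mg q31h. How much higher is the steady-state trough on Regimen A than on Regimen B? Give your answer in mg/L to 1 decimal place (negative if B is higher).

23.8 mg/L

Regimen A: f = (1/2)^(35/15) ≈ 0.1984; Cmin,ss = (1775/16)·f/(1−f) ≈ 27.458 mg/L.
Regimen B: f = (1/2)^(31/15) ≈ 0.2387; Cmin,ss = (186/16)·f/(1−f) ≈ 3.645 mg/L.
Difference ≈ 27.458 − 3.645 ≈ 23.813 mg/L.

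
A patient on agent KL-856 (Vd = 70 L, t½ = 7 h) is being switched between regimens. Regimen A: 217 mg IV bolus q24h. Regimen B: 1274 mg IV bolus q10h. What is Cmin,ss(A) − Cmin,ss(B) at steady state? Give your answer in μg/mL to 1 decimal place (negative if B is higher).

Regimen A: f = (1/2)^(24/7) ≈ 0.0929; Cmin,ss = (217/70)·f/(1−f) ≈ 0.317 μg/mL.
Regimen B: f = (1/2)^(10/7) ≈ 0.3715; Cmin,ss = (1274/70)·f/(1−f) ≈ 10.758 μg/mL.
Difference ≈ 0.317 − 10.758 ≈ -10.441 μg/mL.

-10.4 μg/mL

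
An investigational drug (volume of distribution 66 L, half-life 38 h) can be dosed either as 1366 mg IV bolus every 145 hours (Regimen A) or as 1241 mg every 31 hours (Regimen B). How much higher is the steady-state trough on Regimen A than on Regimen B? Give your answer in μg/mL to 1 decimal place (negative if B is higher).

Regimen A: f = (1/2)^(145/38) ≈ 0.0710; Cmin,ss = (1366/66)·f/(1−f) ≈ 1.582 μg/mL.
Regimen B: f = (1/2)^(31/38) ≈ 0.5681; Cmin,ss = (1241/66)·f/(1−f) ≈ 24.733 μg/mL.
Difference ≈ 1.582 − 24.733 ≈ -23.151 μg/mL.

-23.2 μg/mL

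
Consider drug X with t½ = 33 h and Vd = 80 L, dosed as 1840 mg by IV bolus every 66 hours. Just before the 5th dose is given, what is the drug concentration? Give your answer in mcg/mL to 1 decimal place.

f = (1/2)^(τ/t½) = (1/2)^(66/33) ≈ 0.2500.
C₀ = D/Vd = 1840/80 ≈ 23.000 mcg/mL.
Before the 5th dose, 4 doses have been given. Superposition: Cmin = C₀·(f + f² + … + f^4).
≈ 23.000 × (0.2500 + 0.0625 + 0.0156 + 0.0039) ≈ 23.000 × 0.3320 ≈ 7.636 mcg/mL.

7.6 mcg/mL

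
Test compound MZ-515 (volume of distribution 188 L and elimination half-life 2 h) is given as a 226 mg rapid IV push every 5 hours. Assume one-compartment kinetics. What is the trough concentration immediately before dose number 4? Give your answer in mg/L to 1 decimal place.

0.3 mg/L

f = (1/2)^(τ/t½) = (1/2)^(5/2) ≈ 0.1768.
C₀ = D/Vd = 226/188 ≈ 1.202 mg/L.
Before the 4th dose, 3 doses have been given. Superposition: Cmin = C₀·(f + f² + … + f^3).
≈ 1.202 × (0.1768 + 0.0313 + 0.0055) ≈ 1.202 × 0.2136 ≈ 0.257 mg/L.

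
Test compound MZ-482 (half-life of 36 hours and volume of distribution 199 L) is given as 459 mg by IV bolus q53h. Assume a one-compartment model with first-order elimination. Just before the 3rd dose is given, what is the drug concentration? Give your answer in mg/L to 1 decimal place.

1.1 mg/L

f = (1/2)^(τ/t½) = (1/2)^(53/36) ≈ 0.3604.
C₀ = D/Vd = 459/199 ≈ 2.307 mg/L.
Before the 3rd dose, 2 doses have been given. Superposition: Cmin = C₀·(f + f²).
≈ 2.307 × (0.3604 + 0.1299) ≈ 2.307 × 0.4903 ≈ 1.131 mg/L.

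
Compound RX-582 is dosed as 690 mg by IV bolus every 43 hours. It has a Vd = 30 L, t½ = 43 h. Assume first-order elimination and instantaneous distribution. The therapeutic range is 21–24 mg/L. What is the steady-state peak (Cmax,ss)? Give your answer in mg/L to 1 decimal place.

τ = 43 h = 1 half-life, so f = (1/2)^1 = 0.5.
At steady state, R = 1/(1 − 0.5) = 2/1.
Single-dose peak C₀ = D/Vd = 690/30 = 23 mg/L.
Steady-state peak Cmax,ss = C₀·R = 23 × 2/1 ≈ 46.000 mg/L.
Peak 46.0 mg/L vs MTC 24 mg/L: exceeds toxic threshold.

46.0 mg/L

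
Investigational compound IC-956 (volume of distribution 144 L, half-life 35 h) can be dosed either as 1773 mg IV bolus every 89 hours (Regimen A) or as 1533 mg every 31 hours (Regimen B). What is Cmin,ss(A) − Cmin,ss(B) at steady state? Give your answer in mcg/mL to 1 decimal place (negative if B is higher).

Regimen A: f = (1/2)^(89/35) ≈ 0.1716; Cmin,ss = (1773/144)·f/(1−f) ≈ 2.550 mcg/mL.
Regimen B: f = (1/2)^(31/35) ≈ 0.5412; Cmin,ss = (1533/144)·f/(1−f) ≈ 12.558 mcg/mL.
Difference ≈ 2.550 − 12.558 ≈ -10.008 mcg/mL.

-10.0 mcg/mL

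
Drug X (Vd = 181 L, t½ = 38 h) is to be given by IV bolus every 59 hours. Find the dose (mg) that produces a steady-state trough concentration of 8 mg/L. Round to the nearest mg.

τ/t½ = 59/38 ≈ 1.5526, so f = (1/2)^(59/38) ≈ 0.340888.
Cmin,ss = (D/Vd)·f/(1−f), so D = Cmin,ss·Vd·(1−f)/f.
D = 8 × 181 × (1−f)/f ≈ 8 × 181 × 1.93351 ≈ 2799.72 mg.

2800 mg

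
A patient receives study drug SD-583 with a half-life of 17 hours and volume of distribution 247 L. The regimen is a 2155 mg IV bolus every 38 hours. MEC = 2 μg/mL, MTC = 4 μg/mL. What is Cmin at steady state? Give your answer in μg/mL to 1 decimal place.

τ/t½ = 38/17 ≈ 2.2353, so fraction remaining f = (1/2)^(38/17) ≈ 0.2124.
Accumulation ratio R = 1/(1 − f) ≈ 1/0.7876 ≈ 1.2697.
Each bolus raises the concentration by D/Vd = 2155/247 ≈ 8.725 μg/mL.
Steady-state peak Cmax,ss = C₀·R ≈ 8.725 × 1.2697 ≈ 11.078 μg/mL.
One interval later, Cmin,ss = Cmax,ss·e^(−kτ) ≈ 11.078 × 0.2124 ≈ 2.353 μg/mL.
Trough 2.4 μg/mL vs MEC 2 μg/mL: adequate.

2.4 μg/mL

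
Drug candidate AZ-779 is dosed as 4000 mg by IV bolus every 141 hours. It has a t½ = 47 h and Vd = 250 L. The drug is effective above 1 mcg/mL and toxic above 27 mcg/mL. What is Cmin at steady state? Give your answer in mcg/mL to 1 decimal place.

2.3 mcg/mL

τ = 141 h = 3 half-lives, so f = (1/2)^3 = 0.125.
At steady state, R = 1/(1 − 0.125) = 8/7.
Single-dose peak C₀ = D/Vd = 4000/250 = 16 mcg/mL.
Steady-state peak Cmax,ss = C₀·R = 16 × 8/7 ≈ 18.286 mcg/mL.
Steady-state trough Cmin,ss = Cmax,ss·f ≈ 18.286 × 0.125 ≈ 2.286 mcg/mL.
Trough 2.3 mcg/mL vs MEC 1 mcg/mL: adequate.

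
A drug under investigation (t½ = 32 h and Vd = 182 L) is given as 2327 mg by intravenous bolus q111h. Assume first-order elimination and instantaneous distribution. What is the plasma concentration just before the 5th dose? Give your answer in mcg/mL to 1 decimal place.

1.3 mcg/mL

f = (1/2)^(τ/t½) = (1/2)^(111/32) ≈ 0.0903.
C₀ = D/Vd = 2327/182 ≈ 12.786 mcg/mL.
Before the 5th dose, 4 doses have been given. Superposition: Cmin = C₀·(f + f² + … + f^4).
≈ 12.786 × (0.0903 + 0.0082 + 0.0007 + 0.0001) ≈ 12.786 × 0.0993 ≈ 1.270 mcg/mL.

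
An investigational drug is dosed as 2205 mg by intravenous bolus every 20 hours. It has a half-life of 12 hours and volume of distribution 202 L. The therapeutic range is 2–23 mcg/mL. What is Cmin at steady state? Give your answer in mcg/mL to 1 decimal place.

k = ln2/t½ = ln2/12 ≈ 0.057762 h⁻¹; fraction remaining f = e^(−kτ) = e^(−0.057762×20) ≈ 0.3150.
Accumulation ratio R = 1/(1 − f) ≈ 1/0.6850 ≈ 1.4599.
Single-dose peak C₀ = D/Vd = 2205/202 ≈ 10.916 mcg/mL.
Cmax,ss = C₀/(1 − f) ≈ 10.916/0.6850 ≈ 15.936 mcg/mL.
Steady-state trough Cmin,ss = Cmax,ss·f ≈ 15.936 × 0.3150 ≈ 5.020 mcg/mL.
Trough 5.0 mcg/mL vs MEC 2 mcg/mL: adequate.

5.0 mcg/mL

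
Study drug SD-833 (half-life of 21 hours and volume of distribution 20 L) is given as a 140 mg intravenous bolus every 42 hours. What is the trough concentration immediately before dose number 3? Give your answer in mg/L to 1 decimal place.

f = (1/2)^(τ/t½) = (1/2)^(42/21) ≈ 0.2500.
C₀ = D/Vd = 140/20 ≈ 7.000 mg/L.
Before the 3rd dose, 2 doses have been given. Superposition: Cmin = C₀·(f + f²).
≈ 7.000 × (0.2500 + 0.0625) ≈ 7.000 × 0.3125 ≈ 2.188 mg/L.

2.2 mg/L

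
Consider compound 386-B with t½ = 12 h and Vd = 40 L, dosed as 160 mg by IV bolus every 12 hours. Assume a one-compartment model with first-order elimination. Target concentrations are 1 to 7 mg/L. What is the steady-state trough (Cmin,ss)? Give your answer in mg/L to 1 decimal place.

The dosing interval is 1 half-life, so f = 2^(−1) = 0.5.
At steady state, R = 1/(1 − 0.5) = 2/1.
Single-dose peak C₀ = D/Vd = 160/40 = 4 mg/L.
Steady-state peak Cmax,ss = C₀·R = 4 × 2/1 ≈ 8.000 mg/L.
Steady-state trough Cmin,ss = Cmax,ss·f ≈ 8.000 × 0.5 ≈ 4.000 mg/L.
Trough 4.0 mg/L vs MEC 1 mg/L: adequate.

4.0 mg/L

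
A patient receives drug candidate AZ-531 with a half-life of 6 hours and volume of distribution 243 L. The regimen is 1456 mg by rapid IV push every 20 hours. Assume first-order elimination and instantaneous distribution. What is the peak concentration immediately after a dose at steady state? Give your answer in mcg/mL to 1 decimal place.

τ/t½ = 20/6 ≈ 3.3333, so fraction remaining f = (1/2)^(20/6) ≈ 0.0992.
At steady state, accumulation factor R = 1/(1 − e^(−kτ)) ≈ 1.1101.
Single-dose peak C₀ = D/Vd = 1456/243 ≈ 5.992 mcg/mL.
Steady-state peak Cmax,ss = C₀·R ≈ 5.992 × 1.1101 ≈ 6.652 mcg/mL.

6.7 mcg/mL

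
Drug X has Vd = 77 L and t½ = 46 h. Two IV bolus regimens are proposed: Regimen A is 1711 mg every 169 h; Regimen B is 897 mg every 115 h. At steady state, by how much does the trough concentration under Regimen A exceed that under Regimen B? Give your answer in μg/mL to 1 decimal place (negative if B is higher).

Regimen A: f = (1/2)^(169/46) ≈ 0.0784; Cmin,ss = (1711/77)·f/(1−f) ≈ 1.890 μg/mL.
Regimen B: f = (1/2)^(115/46) ≈ 0.1768; Cmin,ss = (897/77)·f/(1−f) ≈ 2.502 μg/mL.
Difference ≈ 1.890 − 2.502 ≈ -0.612 μg/mL.

-0.6 μg/mL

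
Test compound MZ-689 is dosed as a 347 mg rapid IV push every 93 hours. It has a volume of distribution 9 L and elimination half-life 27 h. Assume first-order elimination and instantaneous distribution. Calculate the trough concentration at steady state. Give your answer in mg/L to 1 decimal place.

τ/t½ = 93/27 ≈ 3.4444, so fraction remaining f = (1/2)^(93/27) ≈ 0.0919.
Each bolus raises the concentration by D/Vd = 347/9 ≈ 38.556 mg/L.
Steady-state trough Cmin,ss = C₀·f/(1−f) ≈ 38.556 × 0.0919/0.9081 ≈ 3.902 mg/L.

3.9 mg/L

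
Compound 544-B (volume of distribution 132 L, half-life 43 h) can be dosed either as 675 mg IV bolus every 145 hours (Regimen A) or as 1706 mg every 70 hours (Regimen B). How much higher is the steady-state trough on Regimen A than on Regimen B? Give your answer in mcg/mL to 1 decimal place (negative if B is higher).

Regimen A: f = (1/2)^(145/43) ≈ 0.0966; Cmin,ss = (675/132)·f/(1−f) ≈ 0.547 mcg/mL.
Regimen B: f = (1/2)^(70/43) ≈ 0.3236; Cmin,ss = (1706/132)·f/(1−f) ≈ 6.183 mcg/mL.
Difference ≈ 0.547 − 6.183 ≈ -5.636 mcg/mL.

-5.6 mcg/mL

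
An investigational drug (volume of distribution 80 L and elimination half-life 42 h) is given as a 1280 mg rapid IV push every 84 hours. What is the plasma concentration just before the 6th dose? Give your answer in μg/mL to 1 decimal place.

5.3 μg/mL

f = (1/2)^(τ/t½) = (1/2)^(84/42) ≈ 0.2500.
C₀ = D/Vd = 1280/80 ≈ 16.000 μg/mL.
Before the 6th dose, 5 doses have been given. Superposition: Cmin = C₀·(f + f² + … + f^5).
≈ 16.000 × (0.2500 + 0.0625 + 0.0156 + 0.0039 + 0.0010) ≈ 16.000 × 0.3330 ≈ 5.328 μg/mL.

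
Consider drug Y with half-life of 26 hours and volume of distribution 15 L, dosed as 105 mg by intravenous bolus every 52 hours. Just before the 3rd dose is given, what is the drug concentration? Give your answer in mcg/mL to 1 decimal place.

2.2 mcg/mL

f = (1/2)^(τ/t½) = (1/2)^(52/26) ≈ 0.2500.
C₀ = D/Vd = 105/15 ≈ 7.000 mcg/mL.
Before the 3rd dose, 2 doses have been given. Superposition: Cmin = C₀·(f + f²).
≈ 7.000 × (0.2500 + 0.0625) ≈ 7.000 × 0.3125 ≈ 2.188 mcg/mL.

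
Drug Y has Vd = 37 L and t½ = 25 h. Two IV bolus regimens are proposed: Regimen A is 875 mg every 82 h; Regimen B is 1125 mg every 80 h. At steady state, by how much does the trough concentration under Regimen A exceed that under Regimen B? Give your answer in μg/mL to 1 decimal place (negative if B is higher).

Regimen A: f = (1/2)^(82/25) ≈ 0.1029; Cmin,ss = (875/37)·f/(1−f) ≈ 2.713 μg/mL.
Regimen B: f = (1/2)^(80/25) ≈ 0.1088; Cmin,ss = (1125/37)·f/(1−f) ≈ 3.712 μg/mL.
Difference ≈ 2.713 − 3.712 ≈ -0.999 μg/mL.

-1.0 μg/mL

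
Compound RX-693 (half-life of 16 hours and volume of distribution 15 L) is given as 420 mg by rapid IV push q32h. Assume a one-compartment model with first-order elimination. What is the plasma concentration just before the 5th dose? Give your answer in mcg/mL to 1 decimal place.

f = (1/2)^(τ/t½) = (1/2)^(32/16) ≈ 0.2500.
C₀ = D/Vd = 420/15 ≈ 28.000 mcg/mL.
Before the 5th dose, 4 doses have been given. Superposition: Cmin = C₀·(f + f² + … + f^4).
≈ 28.000 × (0.2500 + 0.0625 + 0.0156 + 0.0039) ≈ 28.000 × 0.3320 ≈ 9.296 mcg/mL.

9.3 mcg/mL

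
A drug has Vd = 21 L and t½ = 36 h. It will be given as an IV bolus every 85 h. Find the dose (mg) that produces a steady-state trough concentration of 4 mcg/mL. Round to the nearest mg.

348 mg

τ/t½ = 85/36 ≈ 2.3611, so f = (1/2)^(85/36) ≈ 0.194641.
Cmin,ss = (D/Vd)·f/(1−f), so D = Cmin,ss·Vd·(1−f)/f.
D = 4 × 21 × (1−f)/f ≈ 4 × 21 × 4.13766 ≈ 347.56 mg.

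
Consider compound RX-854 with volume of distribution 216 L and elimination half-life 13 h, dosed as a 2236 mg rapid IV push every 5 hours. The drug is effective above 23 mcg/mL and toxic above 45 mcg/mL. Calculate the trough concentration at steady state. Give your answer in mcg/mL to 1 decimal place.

Over one 5-h interval, 5/13 ≈ 0.38462 half-lives elapse, leaving f ≈ 0.7660 of each dose.
Single-dose peak C₀ = D/Vd = 2236/216 ≈ 10.352 mcg/mL.
Steady-state trough Cmin,ss = C₀·f/(1−f) ≈ 10.352 × 0.7660/0.2340 ≈ 33.887 mcg/mL.
Trough 33.9 mcg/mL vs MEC 23 mcg/mL: adequate.

33.9 mcg/mL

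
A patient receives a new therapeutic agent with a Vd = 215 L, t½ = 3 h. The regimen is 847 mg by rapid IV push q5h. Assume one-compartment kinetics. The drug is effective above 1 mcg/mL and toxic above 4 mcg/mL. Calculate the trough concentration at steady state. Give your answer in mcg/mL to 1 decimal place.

1.8 mcg/mL

Over one 5-h interval, 5/3 ≈ 1.6667 half-lives elapse, leaving f ≈ 0.3150 of each dose.
Accumulation ratio R = 1/(1 − f) ≈ 1/0.6850 ≈ 1.4599.
Each bolus raises the concentration by D/Vd = 847/215 ≈ 3.940 mcg/mL.
Cmax,ss = C₀/(1 − f) ≈ 3.940/0.6850 ≈ 5.752 mcg/mL.
One interval later, Cmin,ss = Cmax,ss·e^(−kτ) ≈ 5.752 × 0.3150 ≈ 1.812 mcg/mL.
Trough 1.8 mcg/mL vs MEC 1 mcg/mL: adequate.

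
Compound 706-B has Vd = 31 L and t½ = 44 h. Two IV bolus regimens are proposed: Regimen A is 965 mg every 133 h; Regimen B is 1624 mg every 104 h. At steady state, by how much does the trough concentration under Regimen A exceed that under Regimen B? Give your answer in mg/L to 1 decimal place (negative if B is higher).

Regimen A: f = (1/2)^(133/44) ≈ 0.1230; Cmin,ss = (965/31)·f/(1−f) ≈ 4.366 mg/L.
Regimen B: f = (1/2)^(104/44) ≈ 0.1943; Cmin,ss = (1624/31)·f/(1−f) ≈ 12.634 mg/L.
Difference ≈ 4.366 − 12.634 ≈ -8.268 mg/L.

-8.3 mg/L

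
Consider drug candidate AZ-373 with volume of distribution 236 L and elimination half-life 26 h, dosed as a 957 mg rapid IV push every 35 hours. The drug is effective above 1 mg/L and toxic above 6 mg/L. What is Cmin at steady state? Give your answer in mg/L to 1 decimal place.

2.6 mg/L

k = ln2/t½ = ln2/26 ≈ 0.026660 h⁻¹; fraction remaining f = e^(−kτ) = e^(−0.026660×35) ≈ 0.3933.
Single-dose peak C₀ = D/Vd = 957/236 ≈ 4.055 mg/L.
Steady-state trough Cmin,ss = C₀·f/(1−f) ≈ 4.055 × 0.3933/0.6067 ≈ 2.629 mg/L.
Trough 2.6 mg/L vs MEC 1 mg/L: adequate.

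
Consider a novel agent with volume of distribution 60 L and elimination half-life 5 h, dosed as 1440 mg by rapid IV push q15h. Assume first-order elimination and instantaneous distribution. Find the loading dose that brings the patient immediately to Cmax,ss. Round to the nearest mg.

1646 mg

f = (1/2)^(15/5) ≈ 0.125000; accumulation ratio R = 1/(1−f) ≈ 1.14286.
Loading dose to hit Cmax,ss on first dose: D_load = D_maint·R ≈ 1440 × 1.14286 ≈ 1645.72 mg.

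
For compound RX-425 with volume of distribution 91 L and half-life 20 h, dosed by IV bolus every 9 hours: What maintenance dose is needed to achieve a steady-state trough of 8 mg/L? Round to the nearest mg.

266 mg

τ/t½ = 9/20 ≈ 0.45, so f = (1/2)^(9/20) ≈ 0.732043.
Cmin,ss = (D/Vd)·f/(1−f), so D = Cmin,ss·Vd·(1−f)/f.
D = 8 × 91 × (1−f)/f ≈ 8 × 91 × 0.36604 ≈ 266.48 mg.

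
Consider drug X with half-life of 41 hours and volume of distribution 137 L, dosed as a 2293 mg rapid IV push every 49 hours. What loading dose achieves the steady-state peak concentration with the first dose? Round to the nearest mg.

4071 mg

f = (1/2)^(49/41) ≈ 0.436750; accumulation ratio R = 1/(1−f) ≈ 1.77541.
Loading dose to hit Cmax,ss on first dose: D_load = D_maint·R ≈ 2293 × 1.77541 ≈ 4071.02 mg.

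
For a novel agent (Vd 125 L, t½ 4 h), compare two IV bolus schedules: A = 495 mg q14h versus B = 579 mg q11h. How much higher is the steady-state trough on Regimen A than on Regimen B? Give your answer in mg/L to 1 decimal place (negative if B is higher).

-0.4 mg/L

Regimen A: f = (1/2)^(14/4) ≈ 0.0884; Cmin,ss = (495/125)·f/(1−f) ≈ 0.384 mg/L.
Regimen B: f = (1/2)^(11/4) ≈ 0.1487; Cmin,ss = (579/125)·f/(1−f) ≈ 0.809 mg/L.
Difference ≈ 0.384 − 0.809 ≈ -0.425 mg/L.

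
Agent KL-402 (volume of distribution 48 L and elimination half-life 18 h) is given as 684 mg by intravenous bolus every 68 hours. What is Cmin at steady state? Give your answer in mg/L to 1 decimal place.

Over one 68-h interval, 68/18 ≈ 3.7778 half-lives elapse, leaving f ≈ 0.0729 of each dose.
At steady state, accumulation factor R = 1/(1 − e^(−kτ)) ≈ 1.0786.
Single-dose peak C₀ = D/Vd = 684/48 ≈ 14.250 mg/L.
Cmax,ss = C₀/(1 − f) ≈ 14.250/0.9271 ≈ 15.371 mg/L.
One interval later, Cmin,ss = Cmax,ss·e^(−kτ) ≈ 15.371 × 0.0729 ≈ 1.121 mg/L.

1.1 mg/L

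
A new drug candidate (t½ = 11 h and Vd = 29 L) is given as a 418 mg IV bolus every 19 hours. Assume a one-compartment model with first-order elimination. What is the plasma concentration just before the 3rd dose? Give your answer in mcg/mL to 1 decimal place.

5.7 mcg/mL

f = (1/2)^(τ/t½) = (1/2)^(19/11) ≈ 0.3020.
C₀ = D/Vd = 418/29 ≈ 14.414 mcg/mL.
Before the 3rd dose, 2 doses have been given. Superposition: Cmin = C₀·(f + f²).
≈ 14.414 × (0.3020 + 0.0912) ≈ 14.414 × 0.3932 ≈ 5.668 mcg/mL.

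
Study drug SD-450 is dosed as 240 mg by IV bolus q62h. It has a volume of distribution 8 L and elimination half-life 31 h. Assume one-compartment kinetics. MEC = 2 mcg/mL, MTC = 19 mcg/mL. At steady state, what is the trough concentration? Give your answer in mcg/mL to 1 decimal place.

10.0 mcg/mL

τ = 62 h = 2 half-lives, so f = (1/2)^2 = 0.25.
Accumulation ratio R = 1/(1 − f) = 1/0.75 = 4/3.
Single-dose peak C₀ = D/Vd = 240/8 = 30 mcg/mL.
Steady-state peak Cmax,ss = C₀·R = 30 × 4/3 ≈ 40.000 mcg/mL.
Steady-state trough Cmin,ss = Cmax,ss·f ≈ 40.000 × 0.25 ≈ 10.000 mcg/mL.
Trough 10.0 mcg/mL vs MEC 2 mcg/mL: adequate.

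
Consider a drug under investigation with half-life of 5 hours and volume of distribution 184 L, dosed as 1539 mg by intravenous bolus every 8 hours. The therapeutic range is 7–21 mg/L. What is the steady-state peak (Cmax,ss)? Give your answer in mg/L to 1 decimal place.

k = ln2/t½ = ln2/5 ≈ 0.138629 h⁻¹; fraction remaining f = e^(−kτ) = e^(−0.138629×8) ≈ 0.3299.
Accumulation ratio R = 1/(1 − f) ≈ 1/0.6701 ≈ 1.4923.
Each bolus raises the concentration by D/Vd = 1539/184 ≈ 8.364 mg/L.
Cmax,ss = C₀/(1 − f) ≈ 8.364/0.6701 ≈ 12.482 mg/L.
Peak 12.5 mg/L vs MTC 21 mg/L: below toxic threshold.

12.5 mg/L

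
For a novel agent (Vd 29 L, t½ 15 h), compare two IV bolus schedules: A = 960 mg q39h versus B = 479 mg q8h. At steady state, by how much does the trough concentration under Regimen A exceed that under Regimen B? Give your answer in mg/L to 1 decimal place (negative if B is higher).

-30.4 mg/L

Regimen A: f = (1/2)^(39/15) ≈ 0.1649; Cmin,ss = (960/29)·f/(1−f) ≈ 6.537 mg/L.
Regimen B: f = (1/2)^(8/15) ≈ 0.6910; Cmin,ss = (479/29)·f/(1−f) ≈ 36.937 mg/L.
Difference ≈ 6.537 − 36.937 ≈ -30.400 mg/L.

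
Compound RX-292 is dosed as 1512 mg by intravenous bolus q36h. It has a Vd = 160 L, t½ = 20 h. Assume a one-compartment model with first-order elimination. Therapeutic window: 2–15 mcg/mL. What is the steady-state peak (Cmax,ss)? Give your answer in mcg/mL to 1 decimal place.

τ/t½ = 36/20 ≈ 1.8, so fraction remaining f = (1/2)^(36/20) ≈ 0.2872.
At steady state, accumulation factor R = 1/(1 − e^(−kτ)) ≈ 1.4029.
Each bolus raises the concentration by D/Vd = 1512/160 ≈ 9.450 mcg/mL.
Cmax,ss = C₀/(1 − f) ≈ 9.450/0.7128 ≈ 13.258 mcg/mL.
Peak 13.3 mcg/mL vs MTC 15 mcg/mL: below toxic threshold.

13.3 mcg/mL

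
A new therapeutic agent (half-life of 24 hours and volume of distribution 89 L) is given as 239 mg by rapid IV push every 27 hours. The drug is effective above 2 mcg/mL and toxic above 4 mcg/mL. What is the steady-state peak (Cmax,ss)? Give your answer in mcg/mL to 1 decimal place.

5.0 mcg/mL

τ/t½ = 27/24 ≈ 1.125, so fraction remaining f = (1/2)^(27/24) ≈ 0.4585.
At steady state, accumulation factor R = 1/(1 − e^(−kτ)) ≈ 1.8467.
Each bolus raises the concentration by D/Vd = 239/89 ≈ 2.685 mcg/mL.
Cmax,ss = C₀/(1 − f) ≈ 2.685/0.5415 ≈ 4.958 mcg/mL.
Peak 5.0 mcg/mL vs MTC 4 mcg/mL: exceeds toxic threshold.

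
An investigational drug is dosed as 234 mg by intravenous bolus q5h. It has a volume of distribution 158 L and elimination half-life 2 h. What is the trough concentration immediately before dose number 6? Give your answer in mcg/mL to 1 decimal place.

0.3 mcg/mL

f = (1/2)^(τ/t½) = (1/2)^(5/2) ≈ 0.1768.
C₀ = D/Vd = 234/158 ≈ 1.481 mcg/mL.
Before the 6th dose, 5 doses have been given. Superposition: Cmin = C₀·(f + f² + … + f^5).
≈ 1.481 × (0.1768 + 0.0313 + 0.0055 + 0.0010 + 0.0002) ≈ 1.481 × 0.2148 ≈ 0.318 mcg/mL.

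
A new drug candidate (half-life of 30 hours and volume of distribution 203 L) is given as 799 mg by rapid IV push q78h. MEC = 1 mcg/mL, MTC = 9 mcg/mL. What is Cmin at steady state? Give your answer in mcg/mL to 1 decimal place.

0.8 mcg/mL

Over one 78-h interval, 78/30 ≈ 2.6 half-lives elapse, leaving f ≈ 0.1649 of each dose.
Each bolus raises the concentration by D/Vd = 799/203 ≈ 3.936 mcg/mL.
Steady-state trough Cmin,ss = C₀·f/(1−f) ≈ 3.936 × 0.1649/0.8351 ≈ 0.777 mcg/mL.
Trough 0.8 mcg/mL vs MEC 1 mcg/mL: subtherapeutic.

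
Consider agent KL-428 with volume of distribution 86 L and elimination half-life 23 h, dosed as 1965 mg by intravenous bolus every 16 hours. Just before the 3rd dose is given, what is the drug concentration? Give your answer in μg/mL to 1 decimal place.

f = (1/2)^(τ/t½) = (1/2)^(16/23) ≈ 0.6174.
C₀ = D/Vd = 1965/86 ≈ 22.849 μg/mL.
Before the 3rd dose, 2 doses have been given. Superposition: Cmin = C₀·(f + f²).
≈ 22.849 × (0.6174 + 0.3812) ≈ 22.849 × 0.9986 ≈ 22.817 μg/mL.

22.8 μg/mL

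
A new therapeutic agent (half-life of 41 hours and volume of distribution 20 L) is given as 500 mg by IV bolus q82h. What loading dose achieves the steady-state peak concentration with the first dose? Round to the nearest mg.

f = (1/2)^(82/41) ≈ 0.250000; accumulation ratio R = 1/(1−f) ≈ 1.33333.
Loading dose to hit Cmax,ss on first dose: D_load = D_maint·R ≈ 500 × 1.33333 ≈ 666.66 mg.

667 mg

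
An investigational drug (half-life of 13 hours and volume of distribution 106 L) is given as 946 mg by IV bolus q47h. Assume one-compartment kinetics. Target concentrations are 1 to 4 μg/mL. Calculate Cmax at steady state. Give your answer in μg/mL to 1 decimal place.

τ/t½ = 47/13 ≈ 3.6154, so fraction remaining f = (1/2)^(47/13) ≈ 0.0816.
At steady state, accumulation factor R = 1/(1 − e^(−kτ)) ≈ 1.0889.
Each bolus raises the concentration by D/Vd = 946/106 ≈ 8.925 μg/mL.
Steady-state peak Cmax,ss = C₀·R ≈ 8.925 × 1.0889 ≈ 9.718 μg/mL.
Peak 9.7 μg/mL vs MTC 4 μg/mL: exceeds toxic threshold.

9.7 μg/mL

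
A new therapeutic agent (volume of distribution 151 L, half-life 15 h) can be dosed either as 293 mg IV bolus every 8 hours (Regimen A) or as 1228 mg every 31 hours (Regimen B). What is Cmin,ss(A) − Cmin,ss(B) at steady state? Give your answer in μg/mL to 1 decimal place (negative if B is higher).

1.8 μg/mL

Regimen A: f = (1/2)^(8/15) ≈ 0.6910; Cmin,ss = (293/151)·f/(1−f) ≈ 4.339 μg/mL.
Regimen B: f = (1/2)^(31/15) ≈ 0.2387; Cmin,ss = (1228/151)·f/(1−f) ≈ 2.550 μg/mL.
Difference ≈ 4.339 − 2.550 ≈ 1.789 μg/mL.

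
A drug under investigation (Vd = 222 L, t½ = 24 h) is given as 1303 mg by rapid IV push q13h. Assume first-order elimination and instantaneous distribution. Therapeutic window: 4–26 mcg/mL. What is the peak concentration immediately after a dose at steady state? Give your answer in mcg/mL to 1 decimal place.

k = ln2/t½ = ln2/24 ≈ 0.028881 h⁻¹; fraction remaining f = e^(−kτ) = e^(−0.028881×13) ≈ 0.6870.
At steady state, accumulation factor R = 1/(1 − e^(−kτ)) ≈ 3.1949.
Each bolus raises the concentration by D/Vd = 1303/222 ≈ 5.869 mcg/mL.
Steady-state peak Cmax,ss = C₀·R ≈ 5.869 × 3.1949 ≈ 18.751 mcg/mL.
Peak 18.8 mcg/mL vs MTC 26 mcg/mL: below toxic threshold.

18.8 mcg/mL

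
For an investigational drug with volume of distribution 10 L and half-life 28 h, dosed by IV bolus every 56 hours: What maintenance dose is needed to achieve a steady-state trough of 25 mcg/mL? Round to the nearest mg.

τ/t½ = 56/28 ≈ 2, so f = (1/2)^(56/28) ≈ 0.250000.
Cmin,ss = (D/Vd)·f/(1−f), so D = Cmin,ss·Vd·(1−f)/f.
D = 25 × 10 × (1−f)/f ≈ 25 × 10 × 3.00000 ≈ 750.00 mg.

750 mg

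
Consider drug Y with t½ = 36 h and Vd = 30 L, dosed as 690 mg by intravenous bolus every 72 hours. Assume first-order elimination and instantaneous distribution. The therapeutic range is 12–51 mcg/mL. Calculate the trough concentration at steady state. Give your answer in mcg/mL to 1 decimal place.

7.7 mcg/mL

τ = 72 h = 2 half-lives, so f = (1/2)^2 = 0.25.
At steady state, R = 1/(1 − 0.25) = 4/3.
Single-dose peak C₀ = D/Vd = 690/30 = 23 mcg/mL.
Steady-state peak Cmax,ss = C₀·R = 23 × 4/3 ≈ 30.667 mcg/mL.
Steady-state trough Cmin,ss = Cmax,ss·f ≈ 30.667 × 0.25 ≈ 7.667 mcg/mL.
Trough 7.7 mcg/mL vs MEC 12 mcg/mL: subtherapeutic.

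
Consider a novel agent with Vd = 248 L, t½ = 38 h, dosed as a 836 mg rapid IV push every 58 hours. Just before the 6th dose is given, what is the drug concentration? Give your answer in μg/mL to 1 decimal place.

1.8 μg/mL

f = (1/2)^(τ/t½) = (1/2)^(58/38) ≈ 0.3472.
C₀ = D/Vd = 836/248 ≈ 3.371 μg/mL.
Before the 6th dose, 5 doses have been given. Superposition: Cmin = C₀·(f + f² + … + f^5).
≈ 3.371 × (0.3472 + 0.1205 + 0.0419 + 0.0145 + 0.0050) ≈ 3.371 × 0.5291 ≈ 1.784 μg/mL.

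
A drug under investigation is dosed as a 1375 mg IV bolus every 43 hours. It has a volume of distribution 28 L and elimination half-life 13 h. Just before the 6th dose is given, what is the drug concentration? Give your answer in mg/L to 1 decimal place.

f = (1/2)^(τ/t½) = (1/2)^(43/13) ≈ 0.1010.
C₀ = D/Vd = 1375/28 ≈ 49.107 mg/L.
Before the 6th dose, 5 doses have been given. Superposition: Cmin = C₀·(f + f² + … + f^5).
≈ 49.107 × (0.1010 + 0.0102 + 0.0010 + 0.0001 + 0.0000) ≈ 49.107 × 0.1123 ≈ 5.515 mg/L.

5.5 mg/L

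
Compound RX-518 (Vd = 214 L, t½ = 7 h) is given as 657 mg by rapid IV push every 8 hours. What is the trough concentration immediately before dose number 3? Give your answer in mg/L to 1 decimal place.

2.0 mg/L

f = (1/2)^(τ/t½) = (1/2)^(8/7) ≈ 0.4529.
C₀ = D/Vd = 657/214 ≈ 3.070 mg/L.
Before the 3rd dose, 2 doses have been given. Superposition: Cmin = C₀·(f + f²).
≈ 3.070 × (0.4529 + 0.2051) ≈ 3.070 × 0.6580 ≈ 2.020 mg/L.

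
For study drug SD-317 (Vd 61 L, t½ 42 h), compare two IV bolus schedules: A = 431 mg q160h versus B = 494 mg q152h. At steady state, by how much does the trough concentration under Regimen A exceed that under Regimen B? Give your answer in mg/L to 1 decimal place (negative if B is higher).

-0.2 mg/L

Regimen A: f = (1/2)^(160/42) ≈ 0.0713; Cmin,ss = (431/61)·f/(1−f) ≈ 0.542 mg/L.
Regimen B: f = (1/2)^(152/42) ≈ 0.0814; Cmin,ss = (494/61)·f/(1−f) ≈ 0.718 mg/L.
Difference ≈ 0.542 − 0.718 ≈ -0.176 mg/L.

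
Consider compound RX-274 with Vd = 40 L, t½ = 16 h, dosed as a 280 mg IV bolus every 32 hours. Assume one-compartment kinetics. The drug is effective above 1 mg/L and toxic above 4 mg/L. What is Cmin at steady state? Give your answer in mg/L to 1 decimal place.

2.3 mg/L

τ = 32 h = 2 half-lives, so f = (1/2)^2 = 0.25.
At steady state, R = 1/(1 − 0.25) = 4/3.
Single-dose peak C₀ = D/Vd = 280/40 = 7 mg/L.
Steady-state peak Cmax,ss = C₀·R = 7 × 4/3 ≈ 9.333 mg/L.
Steady-state trough Cmin,ss = Cmax,ss·f ≈ 9.333 × 0.25 ≈ 2.333 mg/L.
Trough 2.3 mg/L vs MEC 1 mg/L: adequate.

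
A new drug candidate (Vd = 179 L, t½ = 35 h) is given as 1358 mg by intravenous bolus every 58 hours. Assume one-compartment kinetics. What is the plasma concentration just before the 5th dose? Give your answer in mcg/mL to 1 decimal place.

3.5 mcg/mL

f = (1/2)^(τ/t½) = (1/2)^(58/35) ≈ 0.3171.
C₀ = D/Vd = 1358/179 ≈ 7.587 mcg/mL.
Before the 5th dose, 4 doses have been given. Superposition: Cmin = C₀·(f + f² + … + f^4).
≈ 7.587 × (0.3171 + 0.1006 + 0.0319 + 0.0101) ≈ 7.587 × 0.4597 ≈ 3.488 mcg/mL.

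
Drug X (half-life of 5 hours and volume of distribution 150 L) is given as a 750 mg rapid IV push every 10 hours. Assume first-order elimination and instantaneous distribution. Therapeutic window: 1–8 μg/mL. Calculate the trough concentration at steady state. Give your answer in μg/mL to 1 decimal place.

1.7 μg/mL

τ = 10 h = 2 half-lives, so f = (1/2)^2 = 0.25.
At steady state, R = 1/(1 − 0.25) = 4/3.
Single-dose peak C₀ = D/Vd = 750/150 = 5 μg/mL.
Steady-state peak Cmax,ss = C₀·R = 5 × 4/3 ≈ 6.667 μg/mL.
Steady-state trough Cmin,ss = Cmax,ss·f ≈ 6.667 × 0.25 ≈ 1.667 μg/mL.
Trough 1.7 μg/mL vs MEC 1 μg/mL: adequate.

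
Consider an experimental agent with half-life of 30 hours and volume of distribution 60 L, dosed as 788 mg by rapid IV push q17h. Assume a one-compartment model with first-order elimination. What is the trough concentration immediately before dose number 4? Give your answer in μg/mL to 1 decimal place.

f = (1/2)^(τ/t½) = (1/2)^(17/30) ≈ 0.6752.
C₀ = D/Vd = 788/60 ≈ 13.133 μg/mL.
Before the 4th dose, 3 doses have been given. Superposition: Cmin = C₀·(f + f² + … + f^3).
≈ 13.133 × (0.6752 + 0.4559 + 0.3078) ≈ 13.133 × 1.4389 ≈ 18.897 μg/mL.

18.9 μg/mL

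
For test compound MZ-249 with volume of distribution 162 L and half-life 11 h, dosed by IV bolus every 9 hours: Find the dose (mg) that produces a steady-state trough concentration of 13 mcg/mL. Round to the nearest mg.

1607 mg

τ/t½ = 9/11 ≈ 0.81818, so f = (1/2)^(9/11) ≈ 0.567156.
Cmin,ss = (D/Vd)·f/(1−f), so D = Cmin,ss·Vd·(1−f)/f.
D = 13 × 162 × (1−f)/f ≈ 13 × 162 × 0.76318 ≈ 1607.26 mg.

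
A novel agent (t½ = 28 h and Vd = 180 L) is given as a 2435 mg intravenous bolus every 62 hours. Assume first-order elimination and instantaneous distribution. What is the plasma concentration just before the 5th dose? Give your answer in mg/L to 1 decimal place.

f = (1/2)^(τ/t½) = (1/2)^(62/28) ≈ 0.2155.
C₀ = D/Vd = 2435/180 ≈ 13.528 mg/L.
Before the 5th dose, 4 doses have been given. Superposition: Cmin = C₀·(f + f² + … + f^4).
≈ 13.528 × (0.2155 + 0.0464 + 0.0100 + 0.0022) ≈ 13.528 × 0.2741 ≈ 3.708 mg/L.

3.7 mg/L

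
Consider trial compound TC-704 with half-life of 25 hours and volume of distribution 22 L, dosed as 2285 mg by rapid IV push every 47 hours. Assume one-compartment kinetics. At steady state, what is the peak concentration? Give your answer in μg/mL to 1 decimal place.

142.6 μg/mL

τ/t½ = 47/25 ≈ 1.88, so fraction remaining f = (1/2)^(47/25) ≈ 0.2717.
Accumulation ratio R = 1/(1 − f) ≈ 1/0.7283 ≈ 1.3731.
Single-dose peak C₀ = D/Vd = 2285/22 ≈ 103.864 μg/mL.
Cmax,ss = C₀/(1 − f) ≈ 103.864/0.7283 ≈ 142.612 μg/mL.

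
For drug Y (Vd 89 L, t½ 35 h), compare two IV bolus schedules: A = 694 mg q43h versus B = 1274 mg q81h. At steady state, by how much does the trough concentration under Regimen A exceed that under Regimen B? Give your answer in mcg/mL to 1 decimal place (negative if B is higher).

2.2 mcg/mL

Regimen A: f = (1/2)^(43/35) ≈ 0.4267; Cmin,ss = (694/89)·f/(1−f) ≈ 5.804 mcg/mL.
Regimen B: f = (1/2)^(81/35) ≈ 0.2011; Cmin,ss = (1274/89)·f/(1−f) ≈ 3.603 mcg/mL.
Difference ≈ 5.804 − 3.603 ≈ 2.201 mcg/mL.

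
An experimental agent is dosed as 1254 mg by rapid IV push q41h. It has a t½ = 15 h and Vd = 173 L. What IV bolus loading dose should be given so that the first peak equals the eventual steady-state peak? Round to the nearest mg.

f = (1/2)^(41/15) ≈ 0.150378; accumulation ratio R = 1/(1−f) ≈ 1.17699.
Loading dose to hit Cmax,ss on first dose: D_load = D_maint·R ≈ 1254 × 1.17699 ≈ 1475.95 mg.

1476 mg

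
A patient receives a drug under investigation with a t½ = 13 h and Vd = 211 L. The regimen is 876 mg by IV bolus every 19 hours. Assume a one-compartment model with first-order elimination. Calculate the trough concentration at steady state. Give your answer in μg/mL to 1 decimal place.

2.4 μg/mL

Over one 19-h interval, 19/13 ≈ 1.4615 half-lives elapse, leaving f ≈ 0.3631 of each dose.
At steady state, accumulation factor R = 1/(1 − e^(−kτ)) ≈ 1.5701.
Single-dose peak C₀ = D/Vd = 876/211 ≈ 4.152 μg/mL.
Cmax,ss = C₀/(1 − f) ≈ 4.152/0.6369 ≈ 6.519 μg/mL.
Steady-state trough Cmin,ss = Cmax,ss·f ≈ 6.519 × 0.3631 ≈ 2.367 μg/mL.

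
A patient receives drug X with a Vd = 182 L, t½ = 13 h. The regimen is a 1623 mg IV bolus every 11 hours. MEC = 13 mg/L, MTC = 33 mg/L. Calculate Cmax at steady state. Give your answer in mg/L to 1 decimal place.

20.1 mg/L

Over one 11-h interval, 11/13 ≈ 0.84615 half-lives elapse, leaving f ≈ 0.5563 of each dose.
At steady state, accumulation factor R = 1/(1 − e^(−kτ)) ≈ 2.2538.
Each bolus raises the concentration by D/Vd = 1623/182 ≈ 8.918 mg/L.
Steady-state peak Cmax,ss = C₀·R ≈ 8.918 × 2.2538 ≈ 20.099 mg/L.
Peak 20.1 mg/L vs MTC 33 mg/L: below toxic threshold.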